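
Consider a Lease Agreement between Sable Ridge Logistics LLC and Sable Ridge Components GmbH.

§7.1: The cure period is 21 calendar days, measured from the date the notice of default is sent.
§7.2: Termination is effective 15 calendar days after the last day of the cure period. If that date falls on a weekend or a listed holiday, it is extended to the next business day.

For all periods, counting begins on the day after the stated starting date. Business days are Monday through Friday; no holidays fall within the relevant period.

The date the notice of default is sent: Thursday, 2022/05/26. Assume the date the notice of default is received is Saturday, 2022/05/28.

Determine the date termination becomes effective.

Adding 21 calendar days to 2022/05/26 gives 2022/06/16, which is the last day of the cure period.
The date termination becomes effective: 2022/06/16 + 15 days = 2022/07/01. 2022/07/01 is a Friday, so no roll-forward applies.

2022/07/01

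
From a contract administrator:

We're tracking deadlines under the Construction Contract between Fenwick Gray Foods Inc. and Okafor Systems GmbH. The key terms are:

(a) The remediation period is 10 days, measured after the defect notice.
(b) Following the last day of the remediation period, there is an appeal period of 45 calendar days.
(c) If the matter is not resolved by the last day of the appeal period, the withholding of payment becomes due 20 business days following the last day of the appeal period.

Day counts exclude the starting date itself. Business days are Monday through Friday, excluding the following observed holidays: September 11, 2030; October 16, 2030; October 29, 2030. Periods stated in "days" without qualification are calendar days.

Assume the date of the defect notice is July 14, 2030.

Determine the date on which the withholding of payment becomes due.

The last day of the remediation period: July 14, 2030 + 10 days = July 24, 2030.
The last day of the appeal period: July 24, 2030 + 45 days = September 7, 2030.
The date on which the withholding of payment becomes due: counting 20 business days from Saturday, September 7, 2030 (Sep 9, Sep 10, Sep 12, Sep 13, …, Oct 3, Oct 4, Oct 7, skipping weekends and the listed holiday on Sep 11) reaches Monday, October 7, 2030.

October 7, 2030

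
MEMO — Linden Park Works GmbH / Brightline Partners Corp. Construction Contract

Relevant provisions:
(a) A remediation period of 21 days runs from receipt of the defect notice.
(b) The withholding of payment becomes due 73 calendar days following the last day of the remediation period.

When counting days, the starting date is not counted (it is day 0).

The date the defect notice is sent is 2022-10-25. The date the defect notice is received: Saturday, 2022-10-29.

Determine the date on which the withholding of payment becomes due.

2023-01-31

The last day of the remediation period: 2022-10-29 + 21 days = 2022-11-19.
The date on which the withholding of payment becomes due: 2022-11-19 + 73 days = 2023-01-31.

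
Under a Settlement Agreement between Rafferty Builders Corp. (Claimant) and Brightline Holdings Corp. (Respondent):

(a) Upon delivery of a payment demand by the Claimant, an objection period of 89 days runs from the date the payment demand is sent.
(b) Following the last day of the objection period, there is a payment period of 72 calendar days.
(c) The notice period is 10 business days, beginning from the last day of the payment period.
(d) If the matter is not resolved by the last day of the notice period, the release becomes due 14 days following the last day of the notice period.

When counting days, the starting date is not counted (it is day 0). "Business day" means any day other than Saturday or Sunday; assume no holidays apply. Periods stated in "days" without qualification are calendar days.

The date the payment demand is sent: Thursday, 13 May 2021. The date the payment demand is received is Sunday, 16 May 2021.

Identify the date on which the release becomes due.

The last day of the objection period: 13 May 2021 + 89 days = 10 August 2021.
The last day of the payment period: 10 August 2021 + 72 days = 21 October 2021.
The last day of the notice period: counting 10 business days from Thursday, 21 October 2021 (Oct 22, Oct 25, Oct 26, Oct 27, Oct 28, Oct 29, Nov 1, Nov 2, Nov 3, Nov 4, skipping weekends) reaches Thursday, 4 November 2021.
Adding 14 calendar days to 4 November 2021 gives 18 November 2021, which is the date on which the release becomes due.

18 November 2021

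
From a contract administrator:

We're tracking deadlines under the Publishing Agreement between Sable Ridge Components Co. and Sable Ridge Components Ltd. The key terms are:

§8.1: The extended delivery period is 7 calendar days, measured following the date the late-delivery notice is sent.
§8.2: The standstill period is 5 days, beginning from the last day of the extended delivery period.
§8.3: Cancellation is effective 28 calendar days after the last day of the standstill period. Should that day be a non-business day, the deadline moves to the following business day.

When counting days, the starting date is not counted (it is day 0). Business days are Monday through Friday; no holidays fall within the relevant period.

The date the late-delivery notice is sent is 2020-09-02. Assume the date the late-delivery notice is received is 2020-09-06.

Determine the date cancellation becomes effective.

The last day of the extended delivery period: 7 calendar days after 2020-09-02 is 2020-09-09.
The last day of the standstill period: 2020-09-09 + 5 days = 2020-09-14.
Adding 28 calendar days to 2020-09-14 gives 2020-10-12, which is the date cancellation becomes effective. 2020-10-12 is a Monday, so no roll-forward applies.

2020-10-12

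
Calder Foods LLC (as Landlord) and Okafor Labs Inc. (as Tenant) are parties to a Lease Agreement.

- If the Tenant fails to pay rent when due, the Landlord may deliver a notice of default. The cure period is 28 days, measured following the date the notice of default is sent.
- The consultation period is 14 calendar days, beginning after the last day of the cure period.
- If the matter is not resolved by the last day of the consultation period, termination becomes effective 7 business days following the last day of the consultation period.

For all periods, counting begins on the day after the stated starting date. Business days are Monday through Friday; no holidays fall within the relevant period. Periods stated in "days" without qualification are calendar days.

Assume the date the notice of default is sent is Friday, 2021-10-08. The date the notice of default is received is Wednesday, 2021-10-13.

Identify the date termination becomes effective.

The last day of the cure period: 2021-10-08 + 28 days = 2021-11-05.
The last day of the consultation period: 14 calendar days after 2021-11-05 is 2021-11-19.
From Friday, 2021-11-19, 7 business days (Nov 22, Nov 23, Nov 24, Nov 25, Nov 26, Nov 29, Nov 30, skipping weekends) brings us to Tuesday, 2021-11-30, which is the date termination becomes effective.

2021-11-30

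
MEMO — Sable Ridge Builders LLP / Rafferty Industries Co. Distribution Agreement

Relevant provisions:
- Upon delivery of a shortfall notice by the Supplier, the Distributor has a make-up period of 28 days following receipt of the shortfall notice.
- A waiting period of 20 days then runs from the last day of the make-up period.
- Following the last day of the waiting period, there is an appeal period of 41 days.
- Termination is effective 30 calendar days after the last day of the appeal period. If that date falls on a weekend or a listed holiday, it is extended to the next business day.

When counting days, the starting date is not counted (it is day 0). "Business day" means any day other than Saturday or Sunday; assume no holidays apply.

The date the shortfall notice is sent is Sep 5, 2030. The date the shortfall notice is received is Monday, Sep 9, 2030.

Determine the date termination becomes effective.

Jan 6, 2031

The last day of the make-up period: Sep 9, 2030 + 28 days = Oct 7, 2030.
The last day of the waiting period: Oct 7, 2030 + 20 days = Oct 27, 2030.
The last day of the appeal period: 41 calendar days after Oct 27, 2030 is Dec 7, 2030.
The date termination becomes effective: 30 calendar days after Dec 7, 2030 is Jan 6, 2031. Jan 6, 2031 is a Monday, so no roll-forward applies.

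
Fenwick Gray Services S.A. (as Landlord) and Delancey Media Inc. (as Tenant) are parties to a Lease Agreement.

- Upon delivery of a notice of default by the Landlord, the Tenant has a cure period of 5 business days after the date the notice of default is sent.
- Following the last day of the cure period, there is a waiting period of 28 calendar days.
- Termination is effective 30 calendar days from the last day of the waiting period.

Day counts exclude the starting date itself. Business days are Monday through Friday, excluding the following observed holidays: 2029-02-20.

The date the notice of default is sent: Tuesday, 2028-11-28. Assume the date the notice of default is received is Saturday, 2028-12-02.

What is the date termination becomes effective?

2029-02-01

From Tuesday, 2028-11-28, 5 business days (Nov 29, Nov 30, Dec 1, Dec 4, Dec 5, skipping weekends) brings us to Tuesday, 2028-12-05, which is the last day of the cure period.
Adding 28 calendar days to 2028-12-05 gives 2029-01-02, which is the last day of the waiting period.
The date termination becomes effective: 2029-01-02 + 30 days = 2029-02-01.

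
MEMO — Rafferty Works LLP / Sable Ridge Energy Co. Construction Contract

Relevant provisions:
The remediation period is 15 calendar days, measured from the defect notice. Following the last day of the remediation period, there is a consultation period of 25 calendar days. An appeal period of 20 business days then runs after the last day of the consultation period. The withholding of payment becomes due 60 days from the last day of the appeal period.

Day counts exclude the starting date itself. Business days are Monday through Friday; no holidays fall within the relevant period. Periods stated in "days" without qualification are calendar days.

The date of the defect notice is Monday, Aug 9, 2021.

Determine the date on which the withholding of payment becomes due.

The last day of the remediation period: 15 calendar days after Aug 9, 2021 is Aug 24, 2021.
The last day of the consultation period: Aug 24, 2021 + 25 days = Sep 18, 2021.
The last day of the appeal period: 20 business days after Saturday, Sep 18, 2021, skipping weekends — Sep 20, Sep 21, Sep 22, Sep 23, …, Oct 13, Oct 14, Oct 15 — lands on Friday, Oct 15, 2021.
Adding 60 calendar days to Oct 15, 2021 gives Dec 14, 2021, which is the date on which the withholding of payment becomes due.

Dec 14, 2021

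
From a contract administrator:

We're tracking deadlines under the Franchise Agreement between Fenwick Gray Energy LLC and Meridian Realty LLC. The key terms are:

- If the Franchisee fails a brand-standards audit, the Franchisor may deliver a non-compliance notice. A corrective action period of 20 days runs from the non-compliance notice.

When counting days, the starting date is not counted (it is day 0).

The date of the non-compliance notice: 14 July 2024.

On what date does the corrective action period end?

The last day of the corrective action period: 14 July 2024 + 20 days = 3 August 2024.

3 August 2024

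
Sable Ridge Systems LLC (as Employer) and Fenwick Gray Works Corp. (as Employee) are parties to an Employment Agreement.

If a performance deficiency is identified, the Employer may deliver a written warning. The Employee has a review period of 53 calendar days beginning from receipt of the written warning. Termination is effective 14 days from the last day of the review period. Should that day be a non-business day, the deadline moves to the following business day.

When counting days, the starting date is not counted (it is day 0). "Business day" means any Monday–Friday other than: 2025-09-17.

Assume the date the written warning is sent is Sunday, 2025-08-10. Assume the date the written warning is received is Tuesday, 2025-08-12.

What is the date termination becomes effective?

2025-10-20

Adding 53 calendar days to 2025-08-12 gives 2025-10-04, which is the last day of the review period.
The date termination becomes effective: 2025-10-04 + 14 days = 2025-10-18. That falls on a Saturday, so it rolls to the next business day, Monday, 2025-10-20.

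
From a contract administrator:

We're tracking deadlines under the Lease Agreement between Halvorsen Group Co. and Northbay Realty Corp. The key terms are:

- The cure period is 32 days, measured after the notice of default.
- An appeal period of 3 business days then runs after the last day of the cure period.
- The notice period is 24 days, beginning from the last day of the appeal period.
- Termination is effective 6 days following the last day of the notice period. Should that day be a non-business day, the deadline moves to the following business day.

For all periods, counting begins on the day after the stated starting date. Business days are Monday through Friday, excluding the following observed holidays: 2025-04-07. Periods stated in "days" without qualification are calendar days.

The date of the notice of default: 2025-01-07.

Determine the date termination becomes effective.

2025-03-14

The last day of the cure period: 32 calendar days after 2025-01-07 is 2025-02-08.
From Saturday, 2025-02-08, 3 business days (Feb 10, Feb 11, Feb 12, skipping weekends) brings us to Wednesday, 2025-02-12, which is the last day of the appeal period.
Adding 24 calendar days to 2025-02-12 gives 2025-03-08, which is the last day of the notice period.
The date termination becomes effective: 2025-03-08 + 6 days = 2025-03-14. 2025-03-14 is a Friday and is not a listed holiday, so no roll-forward applies.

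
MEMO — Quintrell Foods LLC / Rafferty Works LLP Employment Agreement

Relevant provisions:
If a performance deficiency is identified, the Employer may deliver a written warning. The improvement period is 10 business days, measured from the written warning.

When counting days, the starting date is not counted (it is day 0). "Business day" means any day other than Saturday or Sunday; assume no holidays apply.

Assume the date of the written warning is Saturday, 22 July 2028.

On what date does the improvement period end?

4 August 2028

The last day of the improvement period: 10 business days after Saturday, 22 July 2028, skipping weekends — Jul 24, Jul 25, Jul 26, Jul 27, Jul 28, Jul 31, Aug 1, Aug 2, Aug 3, Aug 4 — lands on Friday, 4 August 2028.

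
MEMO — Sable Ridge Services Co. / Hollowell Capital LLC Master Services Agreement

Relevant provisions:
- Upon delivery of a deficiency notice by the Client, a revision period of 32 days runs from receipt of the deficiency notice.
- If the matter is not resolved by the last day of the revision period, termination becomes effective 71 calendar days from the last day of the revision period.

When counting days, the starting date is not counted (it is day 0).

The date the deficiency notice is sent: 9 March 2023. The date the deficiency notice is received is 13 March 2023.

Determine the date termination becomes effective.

24 June 2023

The last day of the revision period: 13 March 2023 + 32 days = 14 April 2023.
The date termination becomes effective: 71 calendar days after 14 April 2023 is 24 June 2023.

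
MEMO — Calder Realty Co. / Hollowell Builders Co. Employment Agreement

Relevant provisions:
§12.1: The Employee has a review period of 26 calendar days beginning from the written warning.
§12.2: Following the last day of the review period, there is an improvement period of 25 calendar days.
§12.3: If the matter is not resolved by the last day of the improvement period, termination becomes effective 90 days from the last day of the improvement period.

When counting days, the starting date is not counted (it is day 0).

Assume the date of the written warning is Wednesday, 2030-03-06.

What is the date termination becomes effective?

2030-07-25

The last day of the review period: 2030-03-06 + 26 days = 2030-04-01.
The last day of the improvement period: 25 calendar days after 2030-04-01 is 2030-04-26.
The date termination becomes effective: 90 calendar days after 2030-04-26 is 2030-07-25.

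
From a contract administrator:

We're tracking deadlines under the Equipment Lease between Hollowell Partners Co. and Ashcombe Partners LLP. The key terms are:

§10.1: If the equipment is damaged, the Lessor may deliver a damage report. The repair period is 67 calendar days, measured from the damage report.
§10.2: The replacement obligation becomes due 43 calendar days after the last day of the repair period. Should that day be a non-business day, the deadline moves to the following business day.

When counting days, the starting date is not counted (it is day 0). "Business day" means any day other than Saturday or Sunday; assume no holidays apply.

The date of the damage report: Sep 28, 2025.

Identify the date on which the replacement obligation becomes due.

Jan 16, 2026

The last day of the repair period: 67 calendar days after Sep 28, 2025 is Dec 4, 2025.
Adding 43 calendar days to Dec 4, 2025 gives Jan 16, 2026, which is the date on which the replacement obligation becomes due. Jan 16, 2026 is a Friday, so no roll-forward applies.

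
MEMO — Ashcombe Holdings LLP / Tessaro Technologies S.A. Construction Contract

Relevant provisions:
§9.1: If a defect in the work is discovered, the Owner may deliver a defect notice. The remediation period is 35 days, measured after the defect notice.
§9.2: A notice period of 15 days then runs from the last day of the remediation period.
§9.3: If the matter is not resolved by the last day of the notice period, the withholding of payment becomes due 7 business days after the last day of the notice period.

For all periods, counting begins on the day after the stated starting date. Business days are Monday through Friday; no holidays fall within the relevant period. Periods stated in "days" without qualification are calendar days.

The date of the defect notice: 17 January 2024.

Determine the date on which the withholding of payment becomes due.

18 March 2024

The last day of the remediation period: 17 January 2024 + 35 days = 21 February 2024.
The last day of the notice period: 21 February 2024 + 15 days = 7 March 2024.
The date on which the withholding of payment becomes due: counting 7 business days from Thursday, 7 March 2024 (Mar 8, Mar 11, Mar 12, Mar 13, Mar 14, Mar 15, Mar 18, skipping weekends) reaches Monday, 18 March 2024.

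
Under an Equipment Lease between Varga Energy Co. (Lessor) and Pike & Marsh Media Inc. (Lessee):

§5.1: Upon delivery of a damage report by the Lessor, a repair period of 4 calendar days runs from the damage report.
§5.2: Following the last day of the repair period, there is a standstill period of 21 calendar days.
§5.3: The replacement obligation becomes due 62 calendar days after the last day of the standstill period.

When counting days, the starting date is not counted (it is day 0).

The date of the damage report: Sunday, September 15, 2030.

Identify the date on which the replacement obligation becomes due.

The last day of the repair period: 4 calendar days after September 15, 2030 is September 19, 2030.
Adding 21 calendar days to September 19, 2030 gives October 10, 2030, which is the last day of the standstill period.
The date on which the replacement obligation becomes due: October 10, 2030 + 62 days = December 11, 2030.

December 11, 2030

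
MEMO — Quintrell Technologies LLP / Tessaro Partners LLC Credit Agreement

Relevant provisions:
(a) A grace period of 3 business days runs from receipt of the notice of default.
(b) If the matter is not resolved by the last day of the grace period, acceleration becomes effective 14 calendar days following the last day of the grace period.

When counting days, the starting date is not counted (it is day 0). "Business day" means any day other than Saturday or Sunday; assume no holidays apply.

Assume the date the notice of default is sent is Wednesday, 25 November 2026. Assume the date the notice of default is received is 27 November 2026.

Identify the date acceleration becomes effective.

16 December 2026

The last day of the grace period: 3 business days after Friday, 27 November 2026, skipping weekends — Nov 30, Dec 1, Dec 2 — lands on Wednesday, 2 December 2026.
The date acceleration becomes effective: 14 calendar days after 2 December 2026 is 16 December 2026.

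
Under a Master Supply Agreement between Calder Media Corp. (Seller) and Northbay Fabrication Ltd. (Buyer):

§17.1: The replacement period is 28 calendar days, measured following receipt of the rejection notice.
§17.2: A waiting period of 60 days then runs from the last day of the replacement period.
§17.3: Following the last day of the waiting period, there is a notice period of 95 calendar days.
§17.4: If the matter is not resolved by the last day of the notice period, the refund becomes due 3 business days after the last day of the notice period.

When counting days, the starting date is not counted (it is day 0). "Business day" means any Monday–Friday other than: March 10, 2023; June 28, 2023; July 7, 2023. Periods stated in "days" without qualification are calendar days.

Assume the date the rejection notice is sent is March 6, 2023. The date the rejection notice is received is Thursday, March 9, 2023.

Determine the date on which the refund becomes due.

Adding 28 calendar days to March 9, 2023 gives April 6, 2023, which is the last day of the replacement period.
The last day of the waiting period: April 6, 2023 + 60 days = June 5, 2023.
Adding 95 calendar days to June 5, 2023 gives September 8, 2023, which is the last day of the notice period.
The date on which the refund becomes due: counting 3 business days from Friday, September 8, 2023 (Sep 11, Sep 12, Sep 13, skipping weekends) reaches Wednesday, September 13, 2023.

September 13, 2023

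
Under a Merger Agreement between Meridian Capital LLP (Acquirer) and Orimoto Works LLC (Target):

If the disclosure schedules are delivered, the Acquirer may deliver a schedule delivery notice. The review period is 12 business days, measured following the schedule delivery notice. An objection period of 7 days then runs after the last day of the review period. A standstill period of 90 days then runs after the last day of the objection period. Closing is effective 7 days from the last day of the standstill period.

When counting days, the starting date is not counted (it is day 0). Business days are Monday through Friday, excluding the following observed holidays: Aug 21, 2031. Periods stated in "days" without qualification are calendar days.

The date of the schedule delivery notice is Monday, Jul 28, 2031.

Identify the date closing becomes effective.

The last day of the review period: 12 business days after Monday, Jul 28, 2031, skipping weekends — Jul 29, Jul 30, Jul 31, Aug 1, …, Aug 11, Aug 12, Aug 13 — lands on Wednesday, Aug 13, 2031.
The last day of the objection period: 7 calendar days after Aug 13, 2031 is Aug 20, 2031.
The last day of the standstill period: 90 calendar days after Aug 20, 2031 is Nov 18, 2031.
Adding 7 calendar days to Nov 18, 2031 gives Nov 25, 2031, which is the date closing becomes effective.

Nov 25, 2031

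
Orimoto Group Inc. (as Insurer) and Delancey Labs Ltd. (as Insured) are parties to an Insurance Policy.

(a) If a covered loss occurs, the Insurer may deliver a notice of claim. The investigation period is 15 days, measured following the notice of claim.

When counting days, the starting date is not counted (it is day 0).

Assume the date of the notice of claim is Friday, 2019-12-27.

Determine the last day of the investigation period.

2020-01-11

Adding 15 calendar days to 2019-12-27 gives 2020-01-11, which is the last day of the investigation period.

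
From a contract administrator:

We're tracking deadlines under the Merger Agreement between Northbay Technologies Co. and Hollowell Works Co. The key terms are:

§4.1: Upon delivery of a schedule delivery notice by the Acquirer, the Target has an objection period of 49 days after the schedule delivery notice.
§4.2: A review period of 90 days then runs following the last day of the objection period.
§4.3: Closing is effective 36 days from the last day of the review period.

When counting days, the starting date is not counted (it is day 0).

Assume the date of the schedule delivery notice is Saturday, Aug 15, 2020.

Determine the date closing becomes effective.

The last day of the objection period: Aug 15, 2020 + 49 days = Oct 3, 2020.
The last day of the review period: 90 calendar days after Oct 3, 2020 is Jan 1, 2021.
The date closing becomes effective: 36 calendar days after Jan 1, 2021 is Feb 6, 2021.

Feb 6, 2021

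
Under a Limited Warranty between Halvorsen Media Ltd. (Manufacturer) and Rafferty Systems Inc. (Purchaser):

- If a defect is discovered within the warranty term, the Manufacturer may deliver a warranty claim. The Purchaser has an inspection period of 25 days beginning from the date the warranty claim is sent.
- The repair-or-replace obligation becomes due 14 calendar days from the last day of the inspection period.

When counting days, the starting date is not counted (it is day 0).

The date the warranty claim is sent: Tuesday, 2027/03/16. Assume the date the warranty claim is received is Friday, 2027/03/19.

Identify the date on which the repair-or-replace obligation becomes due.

The last day of the inspection period: 2027/03/16 + 25 days = 2027/04/10.
Adding 14 calendar days to 2027/04/10 gives 2027/04/24, which is the date on which the repair-or-replace obligation becomes due.

2027/04/24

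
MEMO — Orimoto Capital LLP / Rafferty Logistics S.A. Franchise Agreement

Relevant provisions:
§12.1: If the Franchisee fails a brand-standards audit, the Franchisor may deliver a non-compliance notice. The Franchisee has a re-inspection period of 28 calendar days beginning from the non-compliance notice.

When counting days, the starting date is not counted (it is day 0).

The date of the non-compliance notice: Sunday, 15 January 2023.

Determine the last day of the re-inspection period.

12 February 2023

The last day of the re-inspection period: 15 January 2023 + 28 days = 12 February 2023.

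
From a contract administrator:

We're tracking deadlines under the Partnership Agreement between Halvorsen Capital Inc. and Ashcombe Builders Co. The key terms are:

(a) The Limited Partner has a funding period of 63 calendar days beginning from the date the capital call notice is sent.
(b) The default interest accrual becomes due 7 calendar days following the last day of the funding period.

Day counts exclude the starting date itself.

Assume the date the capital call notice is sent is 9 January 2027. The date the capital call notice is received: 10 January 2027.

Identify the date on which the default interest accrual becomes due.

20 March 2027

The last day of the funding period: 9 January 2027 + 63 days = 13 March 2027.
The date on which the default interest accrual becomes due: 13 March 2027 + 7 days = 20 March 2027.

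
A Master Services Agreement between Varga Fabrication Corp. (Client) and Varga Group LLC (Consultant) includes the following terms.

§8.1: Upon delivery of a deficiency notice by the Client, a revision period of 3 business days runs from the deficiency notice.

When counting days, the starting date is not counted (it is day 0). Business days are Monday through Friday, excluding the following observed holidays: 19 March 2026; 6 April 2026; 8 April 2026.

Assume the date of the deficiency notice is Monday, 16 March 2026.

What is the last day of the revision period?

20 March 2026

From Monday, 16 March 2026, 3 business days (Mar 17, Mar 18, Mar 20, skipping weekends and the listed holiday on Mar 19) brings us to Friday, 20 March 2026, which is the last day of the revision period.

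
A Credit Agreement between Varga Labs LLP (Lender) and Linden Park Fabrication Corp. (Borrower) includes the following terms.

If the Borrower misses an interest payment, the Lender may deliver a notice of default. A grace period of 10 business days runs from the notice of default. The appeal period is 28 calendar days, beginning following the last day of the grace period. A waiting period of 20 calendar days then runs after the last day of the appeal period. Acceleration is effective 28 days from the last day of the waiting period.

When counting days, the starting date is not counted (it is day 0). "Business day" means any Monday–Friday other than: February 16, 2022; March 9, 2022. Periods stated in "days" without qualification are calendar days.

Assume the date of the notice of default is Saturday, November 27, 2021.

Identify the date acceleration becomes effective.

February 24, 2022

The last day of the grace period: 10 business days after Saturday, November 27, 2021, skipping weekends — Nov 29, Nov 30, Dec 1, Dec 2, Dec 3, Dec 6, Dec 7, Dec 8, Dec 9, Dec 10 — lands on Friday, December 10, 2021.
The last day of the appeal period: 28 calendar days after December 10, 2021 is January 7, 2022.
Adding 20 calendar days to January 7, 2022 gives January 27, 2022, which is the last day of the waiting period.
The date acceleration becomes effective: January 27, 2022 + 28 days = February 24, 2022.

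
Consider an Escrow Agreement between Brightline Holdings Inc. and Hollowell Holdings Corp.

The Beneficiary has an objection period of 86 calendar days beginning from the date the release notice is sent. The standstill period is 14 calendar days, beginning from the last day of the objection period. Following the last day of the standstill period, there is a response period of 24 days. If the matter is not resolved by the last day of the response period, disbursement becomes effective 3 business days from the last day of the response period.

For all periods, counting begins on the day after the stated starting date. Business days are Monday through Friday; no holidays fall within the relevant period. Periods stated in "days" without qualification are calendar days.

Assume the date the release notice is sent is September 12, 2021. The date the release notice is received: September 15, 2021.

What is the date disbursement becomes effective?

January 19, 2022

The last day of the objection period: 86 calendar days after September 12, 2021 is December 7, 2021.
The last day of the standstill period: 14 calendar days after December 7, 2021 is December 21, 2021.
The last day of the response period: December 21, 2021 + 24 days = January 14, 2022.
The date disbursement becomes effective: 3 business days after Friday, January 14, 2022, skipping weekends — Jan 17, Jan 18, Jan 19 — lands on Wednesday, January 19, 2022.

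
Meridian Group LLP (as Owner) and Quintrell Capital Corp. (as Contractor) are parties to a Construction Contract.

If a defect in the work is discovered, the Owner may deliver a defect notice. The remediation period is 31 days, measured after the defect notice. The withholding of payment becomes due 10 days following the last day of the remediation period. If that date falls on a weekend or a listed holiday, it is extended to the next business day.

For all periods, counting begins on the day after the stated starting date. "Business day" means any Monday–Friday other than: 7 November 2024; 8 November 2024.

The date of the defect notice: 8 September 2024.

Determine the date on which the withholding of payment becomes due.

21 October 2024

The last day of the remediation period: 8 September 2024 + 31 days = 9 October 2024.
Adding 10 calendar days to 9 October 2024 gives 19 October 2024, which is the date on which the withholding of payment becomes due. That falls on a Saturday, so it rolls to the next business day, Monday, 21 October 2024.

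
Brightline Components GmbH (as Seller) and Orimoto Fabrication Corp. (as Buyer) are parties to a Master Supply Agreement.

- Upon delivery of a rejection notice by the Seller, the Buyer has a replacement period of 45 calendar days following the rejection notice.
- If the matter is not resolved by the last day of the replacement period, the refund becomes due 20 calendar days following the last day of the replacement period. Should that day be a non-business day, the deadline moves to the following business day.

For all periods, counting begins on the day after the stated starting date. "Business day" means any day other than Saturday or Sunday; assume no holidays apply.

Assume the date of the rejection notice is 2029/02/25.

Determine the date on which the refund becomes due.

2029/05/01

The last day of the replacement period: 2029/02/25 + 45 days = 2029/04/11.
The date on which the refund becomes due: 20 calendar days after 2029/04/11 is 2029/05/01. 2029/05/01 is a Tuesday, so no roll-forward applies.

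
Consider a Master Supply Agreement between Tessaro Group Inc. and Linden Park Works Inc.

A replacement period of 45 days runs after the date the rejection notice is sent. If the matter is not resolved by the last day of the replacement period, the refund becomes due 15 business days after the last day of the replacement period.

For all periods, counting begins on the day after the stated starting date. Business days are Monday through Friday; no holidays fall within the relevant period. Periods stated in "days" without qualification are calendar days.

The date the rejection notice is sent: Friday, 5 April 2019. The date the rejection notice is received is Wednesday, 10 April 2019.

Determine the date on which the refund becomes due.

10 June 2019

The last day of the replacement period: 45 calendar days after 5 April 2019 is 20 May 2019.
From Monday, 20 May 2019, 15 business days (May 21, May 22, May 23, May 24, …, Jun 6, Jun 7, Jun 10, skipping weekends) brings us to Monday, 10 June 2019, which is the date on which the refund becomes due.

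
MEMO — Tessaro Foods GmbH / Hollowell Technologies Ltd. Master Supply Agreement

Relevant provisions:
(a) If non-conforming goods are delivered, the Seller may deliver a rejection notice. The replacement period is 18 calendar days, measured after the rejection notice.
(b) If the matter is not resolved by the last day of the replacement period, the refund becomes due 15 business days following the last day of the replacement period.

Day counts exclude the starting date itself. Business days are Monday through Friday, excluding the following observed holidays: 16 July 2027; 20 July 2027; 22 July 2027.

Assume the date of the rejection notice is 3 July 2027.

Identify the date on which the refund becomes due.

12 August 2027

Adding 18 calendar days to 3 July 2027 gives 21 July 2027, which is the last day of the replacement period.
The date on which the refund becomes due: 15 business days after Wednesday, 21 July 2027, skipping weekends and the listed holiday on Jul 22 — Jul 23, Jul 26, Jul 27, Jul 28, …, Aug 10, Aug 11, Aug 12 — lands on Thursday, 12 August 2027.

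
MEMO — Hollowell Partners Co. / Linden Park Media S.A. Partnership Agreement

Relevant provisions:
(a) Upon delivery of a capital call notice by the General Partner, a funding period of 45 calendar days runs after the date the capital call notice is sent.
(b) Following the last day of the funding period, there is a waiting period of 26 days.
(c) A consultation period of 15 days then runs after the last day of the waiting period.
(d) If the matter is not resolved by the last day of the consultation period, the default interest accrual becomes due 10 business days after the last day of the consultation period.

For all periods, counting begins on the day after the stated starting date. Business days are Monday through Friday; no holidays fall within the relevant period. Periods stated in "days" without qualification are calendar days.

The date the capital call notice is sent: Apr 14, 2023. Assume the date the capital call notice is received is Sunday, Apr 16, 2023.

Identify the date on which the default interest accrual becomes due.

Jul 21, 2023

The last day of the funding period: 45 calendar days after Apr 14, 2023 is May 29, 2023.
Adding 26 calendar days to May 29, 2023 gives Jun 24, 2023, which is the last day of the waiting period.
The last day of the consultation period: Jun 24, 2023 + 15 days = Jul 9, 2023.
The date on which the default interest accrual becomes due: 10 business days after Sunday, Jul 9, 2023, skipping weekends — Jul 10, Jul 11, Jul 12, Jul 13, Jul 14, Jul 17, Jul 18, Jul 19, Jul 20, Jul 21 — lands on Friday, Jul 21, 2023.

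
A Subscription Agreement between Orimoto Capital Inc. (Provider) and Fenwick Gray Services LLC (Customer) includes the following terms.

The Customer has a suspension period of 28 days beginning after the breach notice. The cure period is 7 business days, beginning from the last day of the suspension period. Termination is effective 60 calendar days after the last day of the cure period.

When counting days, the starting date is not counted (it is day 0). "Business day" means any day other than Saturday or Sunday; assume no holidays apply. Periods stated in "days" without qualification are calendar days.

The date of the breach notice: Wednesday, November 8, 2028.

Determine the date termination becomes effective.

Adding 28 calendar days to November 8, 2028 gives December 6, 2028, which is the last day of the suspension period.
From Wednesday, December 6, 2028, 7 business days (Dec 7, Dec 8, Dec 11, Dec 12, Dec 13, Dec 14, Dec 15, skipping weekends) brings us to Friday, December 15, 2028, which is the last day of the cure period.
The date termination becomes effective: December 15, 2028 + 60 days = February 13, 2029.

February 13, 2029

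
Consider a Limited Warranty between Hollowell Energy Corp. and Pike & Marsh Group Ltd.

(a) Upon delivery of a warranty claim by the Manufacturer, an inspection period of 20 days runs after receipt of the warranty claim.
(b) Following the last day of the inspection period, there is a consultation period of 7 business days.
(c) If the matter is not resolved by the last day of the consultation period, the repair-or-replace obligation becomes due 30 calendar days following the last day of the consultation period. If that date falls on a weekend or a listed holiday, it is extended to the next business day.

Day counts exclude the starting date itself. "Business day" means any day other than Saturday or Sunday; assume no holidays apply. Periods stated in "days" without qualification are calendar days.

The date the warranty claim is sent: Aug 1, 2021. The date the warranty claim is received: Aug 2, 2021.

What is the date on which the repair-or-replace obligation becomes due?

Adding 20 calendar days to Aug 2, 2021 gives Aug 22, 2021, which is the last day of the inspection period.
The last day of the consultation period: 7 business days after Sunday, Aug 22, 2021, skipping weekends — Aug 23, Aug 24, Aug 25, Aug 26, Aug 27, Aug 30, Aug 31 — lands on Tuesday, Aug 31, 2021.
Adding 30 calendar days to Aug 31, 2021 gives Sep 30, 2021, which is the date on which the repair-or-replace obligation becomes due. Sep 30, 2021 is a Thursday, so no roll-forward applies.

Sep 30, 2021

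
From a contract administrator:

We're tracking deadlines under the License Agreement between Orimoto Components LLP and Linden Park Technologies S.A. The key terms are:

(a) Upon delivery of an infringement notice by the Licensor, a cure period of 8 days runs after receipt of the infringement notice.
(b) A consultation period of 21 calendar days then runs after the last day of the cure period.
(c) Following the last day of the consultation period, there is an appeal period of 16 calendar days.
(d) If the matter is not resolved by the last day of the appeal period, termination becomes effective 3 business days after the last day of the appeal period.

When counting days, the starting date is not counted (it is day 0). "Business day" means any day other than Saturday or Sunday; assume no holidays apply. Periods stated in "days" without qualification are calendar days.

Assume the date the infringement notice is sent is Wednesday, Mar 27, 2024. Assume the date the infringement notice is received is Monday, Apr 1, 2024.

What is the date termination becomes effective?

May 21, 2024

The last day of the cure period: Apr 1, 2024 + 8 days = Apr 9, 2024.
Adding 21 calendar days to Apr 9, 2024 gives Apr 30, 2024, which is the last day of the consultation period.
Adding 16 calendar days to Apr 30, 2024 gives May 16, 2024, which is the last day of the appeal period.
The date termination becomes effective: counting 3 business days from Thursday, May 16, 2024 (May 17, May 20, May 21, skipping weekends) reaches Tuesday, May 21, 2024.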